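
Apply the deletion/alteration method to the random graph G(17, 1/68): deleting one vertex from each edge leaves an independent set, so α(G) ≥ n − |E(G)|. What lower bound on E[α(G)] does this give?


E[|E(G)|] = C(17, 2)·p = 136 · (1/68) = 2.
E[α(G)] ≥ n − E[|E(G)|] = 17 − 2 = 15.
Numerically: ≈ 15.0000.
(This is only a lower bound; the true E[α(G)] may be larger.)

E[α(G)] ≥ 15 ≈ 15.0000.


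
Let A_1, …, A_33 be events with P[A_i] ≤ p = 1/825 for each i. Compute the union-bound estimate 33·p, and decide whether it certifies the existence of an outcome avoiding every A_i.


Union bound: P[∪_{i=1}^{33} A_i] ≤ Σ_i P[A_i] ≤ 33·p = 33·(1/825) = 1/25.
Numerically: 1/25 ≈ 0.040.
Is 1/25 < 1? YES.
Since P[∪ A_i] ≤ 1/25 < 1, the complement has P[∩ A_i^c] ≥ 1 − 1/25 = 24/25 > 0, so some outcome avoids every A_i.

33·p = 1/25 ≈ 0.040; existence CERTIFIED by the union bound.


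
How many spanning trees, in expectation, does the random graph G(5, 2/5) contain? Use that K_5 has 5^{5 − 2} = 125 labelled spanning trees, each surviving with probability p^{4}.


K_5 has 5^{5 − 2} = 125 labelled spanning trees.
For each such spanning tree H, let X_H = 1 if all 4 edges of H are present in G. Then P[X_H = 1] = p^{4} = (2/5)^{4} = 16/625.
By linearity: E[X] = Σ_H E[X_H] = 125 · p^{4} = 125 · 16/625 = 16/5.
Numerically: E[X] ≈ 3.2.

E[X] = 125 · (2/5)^{4} = 16/5 ≈ 3.2.


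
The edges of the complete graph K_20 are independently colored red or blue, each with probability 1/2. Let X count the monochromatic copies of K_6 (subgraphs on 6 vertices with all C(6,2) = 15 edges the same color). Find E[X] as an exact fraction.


Let X = Σ_S X_S over the C(20, 6) = 38760 subsets S of size 6, where X_S = 1 if the K_6 on S is monochromatic.
For a fixed S, the K_6 on S has C(6, 2) = 15 edges. P[all 15 edges red] = (1/2)^15, and likewise for blue, so P[monochromatic] = 2·(1/2)^15 = 2^{1 − 15} = 1/16384.
Summing: E[X] = C(20, 6) · 2^{1 − 15} = 38760 · 1/16384 = 4845/2048.
Numerically: E[X] ≈ 2.365723.

E[X] = C(20,6)·2^(1−C(6,2)) = 4845/2048 ≈ 2.365723.


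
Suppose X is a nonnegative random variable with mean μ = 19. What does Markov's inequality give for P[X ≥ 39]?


μ = E[X] = 19, a = 39.
Markov: P[X ≥ 39] ≤ μ/a = (19)/39 = 19/39.
Numerically: ≈ 0.48718.
(Since a = 39 > μ = 19.00000, the bound 19/39 is < 1 and informative.)

P[X ≥ 39] ≤ 19/39 ≈ 0.48718.


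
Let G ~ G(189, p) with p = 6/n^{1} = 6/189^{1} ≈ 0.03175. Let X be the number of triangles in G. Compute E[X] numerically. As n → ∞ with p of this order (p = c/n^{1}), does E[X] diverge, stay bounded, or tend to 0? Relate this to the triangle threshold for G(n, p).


Number of potential triangles: C(189, 3) = 1107414.
Each occurs with probability p³ ≈ (0.03175)³ ≈ 3.199399e-05.
By linearity: E[X] = C(189, 3)·p³ ≈ 1107414 · 3.199399e-05 ≈ 35.4306.
Here α = 1, so p = 6/n is exactly at the triangle threshold p ~ 1/n. Asymptotically E[X] → c³/6 = 6³/6 = 36 ≈ 36.0000, a bounded constant. In this regime the triangle count is asymptotically Poisson(c³/6).

E[X] ≈ 35.4306; in regime p = Θ(1/n^{1}) E[X] stays bounded (at the triangle threshold p ~ 1/n).


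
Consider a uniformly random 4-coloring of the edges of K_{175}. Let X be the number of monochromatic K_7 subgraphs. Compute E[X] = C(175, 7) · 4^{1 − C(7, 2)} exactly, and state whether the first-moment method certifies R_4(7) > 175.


E[X] = C(175, 7) · 4^{1 − 21} = 883208107275 · 4^{−20} = 883208107275/1099511627776.
As a reduced fraction: E[X] = 883208107275/1099511627776 ≈ 0.80327.
Is E[X] < 1? YES.
Since E[X] < 1, there exists a 4-coloring of K_{175} with no monochromatic K_7; hence R_4(7) > 175.

E[X] = 883208107275/1099511627776 ≈ 0.80327; E[X] < 1, so R_4(7) > 175.


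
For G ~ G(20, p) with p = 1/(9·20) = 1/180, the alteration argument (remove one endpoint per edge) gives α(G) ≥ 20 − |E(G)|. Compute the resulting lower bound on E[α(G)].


E[|E(G)|] = C(20, 2)·p = 190 · (1/180) = 19/18.
E[α(G)] ≥ n − E[|E(G)|] = 20 − 19/18 = 341/18.
Numerically: ≈ 18.9444.
(This is only a lower bound; the true E[α(G)] may be larger.)

E[α(G)] ≥ 341/18 ≈ 18.9444.


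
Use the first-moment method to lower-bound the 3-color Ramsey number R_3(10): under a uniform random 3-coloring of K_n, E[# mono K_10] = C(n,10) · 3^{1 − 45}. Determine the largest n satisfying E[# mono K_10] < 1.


We need C(n, 10) · 3^{1 − 45} < 1, i.e. C(n, 10) < 3^{45 − 1} = 984770902183611232881.
Check values of n near the boundary:
  n = 572: C(572, 10) = 954640815642161682606; 954640815642161682606 < 984770902183611232881? YES
  n = 573: C(573, 10) = 971597135635805762226; 971597135635805762226 < 984770902183611232881? YES
  n = 574: C(574, 10) = 988824035203816502691; 988824035203816502691 < 984770902183611232881? NO
  n = 575: C(575, 10) = 1006325345561406175305; 1006325345561406175305 < 984770902183611232881? NO
The largest n with C(n, 10) < 984770902183611232881 is n = 573 (where E[X] = 35985079097622435638/36472996377170786403 ≈ 0.986623). Hence R_3(10) > 573, i.e. R_3(10) ≥ 574.

Largest n = 573; hence R_3(10) > 573.


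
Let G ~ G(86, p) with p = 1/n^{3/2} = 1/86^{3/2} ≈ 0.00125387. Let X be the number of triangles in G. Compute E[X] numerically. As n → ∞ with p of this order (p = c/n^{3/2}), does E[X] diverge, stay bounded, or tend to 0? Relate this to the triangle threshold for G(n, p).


Number of potential triangles: C(86, 3) = 102340.
Each occurs with probability p³ ≈ (0.00125387)³ ≈ 1.97131928e-09.
By linearity: E[X] = C(86, 3)·p³ ≈ 102340 · 1.97131928e-09 ≈ 0.000202.
Since α = 3/2 > 1, p = c/n^{3/2} = o(1/n) is below the triangle threshold p ~ 1/n. Asymptotically E[X] ~ (c³/6)·n^{3(1−α)} = (1³/6)·n^{-1.5} → 0, so by Markov's inequality G has no triangles w.h.p.

E[X] ≈ 0.000202; in regime p = Θ(1/n^{3/2}) E[X] tends to 0 (below the triangle threshold p ~ 1/n).


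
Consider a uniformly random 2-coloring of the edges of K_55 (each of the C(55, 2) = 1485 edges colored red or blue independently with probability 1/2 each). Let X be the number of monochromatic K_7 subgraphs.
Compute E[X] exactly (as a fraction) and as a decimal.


Let X = Σ_S X_S over the C(55, 7) = 202927725 subsets S of size 7, where X_S = 1 if the K_7 on S is monochromatic.
For a fixed S, the K_7 on S has C(7, 2) = 21 edges. P[all 21 edges red] = (1/2)^21, and likewise for blue, so P[monochromatic] = 2·(1/2)^21 = 2^{1 − 21} = 1/1048576.
Summing: E[X] = C(55, 7) · 2^{1 − 21} = 202927725 · 1/1048576 = 202927725/1048576.
Numerically: E[X] ≈ 193.527.

E[X] = C(55,7)·2^(1−C(7,2)) = 202927725/1048576 ≈ 193.527.


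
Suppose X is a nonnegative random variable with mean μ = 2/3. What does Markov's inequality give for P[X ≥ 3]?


μ = E[X] = 2/3, a = 3.
Markov: P[X ≥ 3] ≤ μ/a = (2/3)/3 = 2/9.
Numerically: ≈ 0.2222.
(Since a = 3 > μ = 0.6667, the bound 2/9 is < 1 and informative.)

P[X ≥ 3] ≤ 2/9 ≈ 0.2222.


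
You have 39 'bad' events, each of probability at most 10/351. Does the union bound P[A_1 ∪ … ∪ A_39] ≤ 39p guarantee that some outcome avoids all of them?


Union bound: P[∪_{i=1}^{39} A_i] ≤ Σ_i P[A_i] ≤ 39·p = 39·(10/351) = 10/9.
Numerically: 10/9 ≈ 1.1111111.
Is 10/9 < 1? NO.
Since the bound 10/9 is ≥ 1, the union bound is uninformative here; it does NOT by itself certify existence.

39·p = 10/9 ≈ 1.1111111; existence NOT certified by the union bound.


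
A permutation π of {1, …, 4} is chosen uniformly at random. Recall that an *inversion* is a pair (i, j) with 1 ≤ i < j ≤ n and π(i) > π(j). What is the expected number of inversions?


Write X = Σ X_I over the C(4, 2) = 6 pairs i < j, with X_I the indicator of one inversion.
There are 6 indicators.
For each fixed pair i < j, the values π(i) and π(j) are two distinct elements of {1, …, 4} in uniformly random order; by symmetry P[π(i) > π(j)] = 1/2.
By linearity: E[X] = 6 · (1/2) = C(4, 2) · (1/2) = 6/2 = 3 ≈ 3.00000.

E[X] = 3 = 3.00000.


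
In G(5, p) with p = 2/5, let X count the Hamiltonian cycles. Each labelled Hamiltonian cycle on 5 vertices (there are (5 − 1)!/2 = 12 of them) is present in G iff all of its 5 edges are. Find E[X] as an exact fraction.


K_5 has (5 − 1)!/2 = 12 labelled Hamiltonian cycles.
For each such Hamiltonian cycle H, let X_H = 1 if all 5 edges of H are present in G. Then P[X_H = 1] = p^{5} = (2/5)^{5} = 32/3125.
By linearity: E[X] = Σ_H E[X_H] = 12 · p^{5} = 12 · 32/3125 = 384/3125.
Numerically: E[X] ≈ 0.12288.

E[X] = 12 · (2/5)^{5} = 384/3125 ≈ 0.12288.


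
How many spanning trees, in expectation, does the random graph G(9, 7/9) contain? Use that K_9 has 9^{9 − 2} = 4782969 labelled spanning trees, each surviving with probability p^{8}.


K_9 has 9^{9 − 2} = 4782969 labelled spanning trees.
For each such spanning tree H, let X_H = 1 if all 8 edges of H are present in G. Then P[X_H = 1] = p^{8} = (7/9)^{8} = 5764801/43046721.
By linearity of expectation: E[X] = Σ_H E[X_H] = 4782969 · p^{8} = 4782969 · 5764801/43046721 = 5764801/9.
Numerically: E[X] ≈ 640533.

E[X] = 4782969 · (7/9)^{8} = 5764801/9 ≈ 640533.


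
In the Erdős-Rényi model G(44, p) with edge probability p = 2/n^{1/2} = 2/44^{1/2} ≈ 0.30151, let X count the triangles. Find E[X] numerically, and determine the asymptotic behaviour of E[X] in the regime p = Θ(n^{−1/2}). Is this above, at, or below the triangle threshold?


Number of potential triangles: C(44, 3) = 13244.
Each occurs with probability p³ ≈ (0.30151)³ ≈ 2.7410122e-02.
By linearity: E[X] = C(44, 3)·p³ ≈ 13244 · 2.7410122e-02 ≈ 363.01966.
Since α = 1/2 < 1, p = c/n^{1/2} ≫ 1/n is above the triangle threshold p ~ 1/n. Asymptotically E[X] ~ (c³/6)·n^{3(1−α)} = (2³/6)·n^{1.5} → ∞; triangles are abundant w.h.p.

E[X] ≈ 363.01966; in regime p = Θ(1/n^{1/2}) E[X] diverges (above the triangle threshold p ~ 1/n).


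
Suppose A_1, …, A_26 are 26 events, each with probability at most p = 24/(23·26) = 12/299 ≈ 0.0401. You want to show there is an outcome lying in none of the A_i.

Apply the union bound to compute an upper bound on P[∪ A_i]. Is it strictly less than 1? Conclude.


Union bound: P[∪_{i=1}^{26} A_i] ≤ Σ_i P[A_i] ≤ 26·p = 26·(12/299) = 24/23.
Numerically: 24/23 ≈ 1.0435.
Is 24/23 < 1? NO.
Since the bound 24/23 is ≥ 1, the union bound is uninformative here; it does NOT by itself certify existence.

26·p = 24/23 ≈ 1.0435; existence NOT certified by the union bound.


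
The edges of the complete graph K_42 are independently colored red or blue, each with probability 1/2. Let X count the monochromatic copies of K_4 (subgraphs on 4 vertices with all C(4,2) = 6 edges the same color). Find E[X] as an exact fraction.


Let X = Σ_S X_S over the C(42, 4) = 111930 subsets S of size 4, where X_S = 1 if the K_4 on S is monochromatic.
For a fixed S, the K_4 on S has C(4, 2) = 6 edges. P[all 6 edges red] = (1/2)^6, and likewise for blue, so P[monochromatic] = 2·(1/2)^6 = 2^{1 − 6} = 1/32.
By linearity: E[X] = C(42, 4) · 2^{1 − 6} = 111930 · 1/32 = 55965/16.
Numerically: E[X] ≈ 3497.8125.

E[X] = C(42,4)·2^(1−C(4,2)) = 55965/16 ≈ 3497.8125.


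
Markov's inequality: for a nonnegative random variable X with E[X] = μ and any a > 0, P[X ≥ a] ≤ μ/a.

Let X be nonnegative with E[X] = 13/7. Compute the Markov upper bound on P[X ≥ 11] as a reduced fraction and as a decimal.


μ = E[X] = 13/7, a = 11.
Markov: P[X ≥ 11] ≤ μ/a = (13/7)/11 = 13/77.
Numerically: ≈ 0.169.
(Since a = 11 > μ = 1.857, the bound 13/77 is < 1 and informative.)

P[X ≥ 11] ≤ 13/77 ≈ 0.169.


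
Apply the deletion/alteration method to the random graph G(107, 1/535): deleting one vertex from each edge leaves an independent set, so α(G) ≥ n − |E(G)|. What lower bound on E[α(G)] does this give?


E[|E(G)|] = C(107, 2)·p = 5671 · (1/535) = 53/5.
E[α(G)] ≥ n − E[|E(G)|] = 107 − 53/5 = 482/5.
Numerically: ≈ 96.4000.
(This is only a lower bound; the true E[α(G)] may be larger.)

E[α(G)] ≥ 482/5 ≈ 96.4000.


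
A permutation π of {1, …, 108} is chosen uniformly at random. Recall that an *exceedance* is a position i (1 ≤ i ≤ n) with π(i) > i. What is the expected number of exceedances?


Write X = Σ_{i=1}^{108} X_i, where X_i = 1_{π(i) > i}.
For each fixed i, π(i) is uniform over {1, …, 108} (marginal of a uniform permutation), so P[π(i) > i] = (n − i)/n. Summing: Σ_{i=1}^{108} (n − i)/n = (0 + 1 + … + 107)/108 = 108(108 − 1)/(2·108) = (108 − 1)/2.
Hence E[X] = Σ_{i=1}^{108} (108 − i)/108 = 107/2 ≈ 53.500.

E[X] = 107/2 = 53.500.


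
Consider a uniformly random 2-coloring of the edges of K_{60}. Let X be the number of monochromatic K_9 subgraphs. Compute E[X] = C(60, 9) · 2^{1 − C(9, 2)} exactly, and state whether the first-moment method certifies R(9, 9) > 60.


E[X] = C(60, 9) · 2^{1 − 36} = 14783142660 · 2^{−35} = 14783142660/34359738368.
As a reduced fraction: E[X] = 3695785665/8589934592 ≈ 0.43025.
Is E[X] < 1? YES.
Since E[X] < 1, there exists a 2-coloring of K_{60} with no monochromatic K_9; hence R(9, 9) > 60.

E[X] = 3695785665/8589934592 ≈ 0.43025; E[X] < 1, so R(9, 9) > 60.


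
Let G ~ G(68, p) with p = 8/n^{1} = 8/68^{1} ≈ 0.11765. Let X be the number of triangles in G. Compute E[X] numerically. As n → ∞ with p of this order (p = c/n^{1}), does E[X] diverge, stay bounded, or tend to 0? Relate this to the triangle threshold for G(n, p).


Number of potential triangles: C(68, 3) = 50116.
Each occurs with probability p³ ≈ (0.11765)³ ≈ 1.6283330e-03.
By linearity: E[X] = C(68, 3)·p³ ≈ 50116 · 1.6283330e-03 ≈ 81.60554.
Here α = 1, so p = 8/n is exactly at the triangle threshold p ~ 1/n. Asymptotically E[X] → c³/6 = 8³/6 = 256/3 ≈ 85.33333, a bounded constant. In this regime the triangle count is asymptotically Poisson(c³/6).

E[X] ≈ 81.60554; in regime p = Θ(1/n^{1}) E[X] stays bounded (at the triangle threshold p ~ 1/n).


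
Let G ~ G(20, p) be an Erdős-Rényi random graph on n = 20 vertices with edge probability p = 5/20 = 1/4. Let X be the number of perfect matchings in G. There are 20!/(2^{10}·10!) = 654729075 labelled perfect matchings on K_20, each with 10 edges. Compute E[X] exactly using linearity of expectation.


K_20 has 20!/(2^{10}·10!) = 654729075 labelled perfect matchings.
For each such perfect matching H, let X_H = 1 if all 10 edges of H are present in G. Then P[X_H = 1] = p^{10} = (1/4)^{10} = 1/1048576.
Summing the indicators: E[X] = Σ_H E[X_H] = 654729075 · p^{10} = 654729075 · 1/1048576 = 654729075/1048576.
Numerically: E[X] ≈ 624.398.

E[X] = 654729075 · (1/4)^{10} = 654729075/1048576 ≈ 624.398.


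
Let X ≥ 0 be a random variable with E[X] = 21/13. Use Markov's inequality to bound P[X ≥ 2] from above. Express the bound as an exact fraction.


μ = E[X] = 21/13, a = 2.
Markov: P[X ≥ 2] ≤ μ/a = (21/13)/2 = 21/26.
Numerically: ≈ 0.807692.
(Since a = 2 > μ = 1.615385, the bound 21/26 is < 1 and informative.)

P[X ≥ 2] ≤ 21/26 ≈ 0.807692.


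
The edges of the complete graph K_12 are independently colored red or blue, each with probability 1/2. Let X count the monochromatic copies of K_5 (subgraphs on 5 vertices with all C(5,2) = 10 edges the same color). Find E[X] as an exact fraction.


Let X = Σ_S X_S over the C(12, 5) = 792 subsets S of size 5, where X_S = 1 if the K_5 on S is monochromatic.
For a fixed S, the K_5 on S has C(5, 2) = 10 edges. P[all 10 edges red] = (1/2)^10, and likewise for blue, so P[monochromatic] = 2·(1/2)^10 = 2^{1 − 10} = 1/512.
By linearity: E[X] = C(12, 5) · 2^{1 − 10} = 792 · 1/512 = 99/64.
Numerically: E[X] ≈ 1.54688.

E[X] = C(12,5)·2^(1−C(5,2)) = 99/64 ≈ 1.54688.


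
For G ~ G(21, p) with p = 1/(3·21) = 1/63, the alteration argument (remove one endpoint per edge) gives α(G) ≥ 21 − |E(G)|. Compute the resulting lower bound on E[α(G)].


E[|E(G)|] = C(21, 2)·p = 210 · (1/63) = 10/3.
E[α(G)] ≥ n − E[|E(G)|] = 21 − 10/3 = 53/3.
Numerically: ≈ 17.667.
(This is only a lower bound; the true E[α(G)] may be larger.)

E[α(G)] ≥ 53/3 ≈ 17.667.


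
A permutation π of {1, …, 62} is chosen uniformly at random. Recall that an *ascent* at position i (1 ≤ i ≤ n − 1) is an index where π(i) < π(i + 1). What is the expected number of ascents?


Write X = Σ X_I over i = 1, …, 61, with X_I the indicator of one ascent.
There are 61 indicators.
For each fixed i, the pair (π(i), π(i+1)) is a uniformly random ordered pair of distinct values from {1, …, 62}; by symmetry P[π(i) < π(i+1)] = 1/2.
By linearity: E[X] = 61 · (1/2) = (62 − 1) · (1/2) = 61/2 ≈ 30.50000.

E[X] = 61/2 = 30.50000.


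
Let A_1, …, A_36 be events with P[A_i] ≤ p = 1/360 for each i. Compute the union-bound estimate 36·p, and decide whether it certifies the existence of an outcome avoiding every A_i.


Union bound: P[∪_{i=1}^{36} A_i] ≤ Σ_i P[A_i] ≤ 36·p = 36·(1/360) = 1/10.
Numerically: 1/10 ≈ 0.10000.
Is 1/10 < 1? YES.
Since P[∪ A_i] ≤ 1/10 < 1, the complement has P[∩ A_i^c] ≥ 1 − 1/10 = 9/10 > 0, so some outcome avoids every A_i.

36·p = 1/10 ≈ 0.10000; existence CERTIFIED by the union bound.


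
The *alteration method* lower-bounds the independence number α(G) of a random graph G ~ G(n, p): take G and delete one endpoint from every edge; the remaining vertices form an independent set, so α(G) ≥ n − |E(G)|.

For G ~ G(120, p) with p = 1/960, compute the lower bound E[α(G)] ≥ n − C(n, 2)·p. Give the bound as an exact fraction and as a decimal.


E[|E(G)|] = C(120, 2)·p = 7140 · (1/960) = 119/16.
E[α(G)] ≥ n − E[|E(G)|] = 120 − 119/16 = 1801/16.
Numerically: ≈ 112.562.
(This is only a lower bound; the true E[α(G)] may be larger.)

E[α(G)] ≥ 1801/16 ≈ 112.562.


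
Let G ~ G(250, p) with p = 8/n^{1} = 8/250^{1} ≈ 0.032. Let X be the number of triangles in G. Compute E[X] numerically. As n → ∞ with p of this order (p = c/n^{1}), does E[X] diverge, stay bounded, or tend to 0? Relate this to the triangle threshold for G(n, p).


Number of potential triangles: C(250, 3) = 2573000.
Each occurs with probability p³ ≈ (0.032)³ ≈ 3.27680e-05.
By linearity: E[X] = C(250, 3)·p³ ≈ 2573000 · 3.27680e-05 ≈ 84.312.
Here α = 1, so p = 8/n is exactly at the triangle threshold p ~ 1/n. Asymptotically E[X] → c³/6 = 8³/6 = 256/3 ≈ 85.333, a bounded constant. In this regime the triangle count is asymptotically Poisson(c³/6).

E[X] ≈ 84.312; in regime p = Θ(1/n^{1}) E[X] stays bounded (at the triangle threshold p ~ 1/n).


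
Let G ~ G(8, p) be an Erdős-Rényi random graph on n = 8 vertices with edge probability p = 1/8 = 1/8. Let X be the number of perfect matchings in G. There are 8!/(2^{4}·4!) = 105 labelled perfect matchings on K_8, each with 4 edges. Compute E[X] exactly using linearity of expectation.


K_8 has 8!/(2^{4}·4!) = 105 labelled perfect matchings.
For each such perfect matching H, let X_H = 1 if all 4 edges of H are present in G. Then P[X_H = 1] = p^{4} = (1/8)^{4} = 1/4096.
By linearity: E[X] = Σ_H E[X_H] = 105 · p^{4} = 105 · 1/4096 = 105/4096.
Numerically: E[X] ≈ 0.025635.

E[X] = 105 · (1/8)^{4} = 105/4096 ≈ 0.025635.


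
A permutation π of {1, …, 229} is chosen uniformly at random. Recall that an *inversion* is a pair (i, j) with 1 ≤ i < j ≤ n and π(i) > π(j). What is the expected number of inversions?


Write X = Σ X_I over the C(229, 2) = 26106 pairs i < j, with X_I the indicator of one inversion.
There are 26106 indicators.
For each fixed pair i < j, the values π(i) and π(j) are two distinct elements of {1, …, 229} in uniformly random order; by symmetry P[π(i) > π(j)] = 1/2.
By linearity: E[X] = 26106 · (1/2) = C(229, 2) · (1/2) = 26106/2 = 13053 ≈ 13053.00000.

E[X] = 13053 = 13053.00000.


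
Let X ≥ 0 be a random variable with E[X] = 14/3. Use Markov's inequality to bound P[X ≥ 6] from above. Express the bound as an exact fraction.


μ = E[X] = 14/3, a = 6.
Markov: P[X ≥ 6] ≤ μ/a = (14/3)/6 = 7/9.
Numerically: ≈ 0.777778.
(Since a = 6 > μ = 4.666667, the bound 7/9 is < 1 and informative.)

P[X ≥ 6] ≤ 7/9 ≈ 0.777778.


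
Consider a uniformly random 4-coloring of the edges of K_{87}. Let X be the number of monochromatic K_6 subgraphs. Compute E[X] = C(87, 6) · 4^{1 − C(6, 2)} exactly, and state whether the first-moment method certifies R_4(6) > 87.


E[X] = C(87, 6) · 4^{1 − 15} = 504981379 · 4^{−14} = 504981379/268435456.
As a reduced fraction: E[X] = 504981379/268435456 ≈ 1.8812022.
Is E[X] < 1? NO.
Since E[X] ≥ 1, the first-moment bound is inconclusive at n = 87; it does NOT by itself certify R_4(6) > 87.

E[X] = 504981379/268435456 ≈ 1.8812022; E[X] ≥ 1; first-moment method inconclusive here.


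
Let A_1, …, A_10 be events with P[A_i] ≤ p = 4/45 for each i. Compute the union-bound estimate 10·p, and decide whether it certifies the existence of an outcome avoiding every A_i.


Union bound: P[∪_{i=1}^{10} A_i] ≤ Σ_i P[A_i] ≤ 10·p = 10·(4/45) = 8/9.
Numerically: 8/9 ≈ 0.889.
Is 8/9 < 1? YES.
Since P[∪ A_i] ≤ 8/9 < 1, the complement has P[∩ A_i^c] ≥ 1 − 8/9 = 1/9 > 0, so some outcome avoids every A_i.

10·p = 8/9 ≈ 0.889; existence CERTIFIED by the union bound.


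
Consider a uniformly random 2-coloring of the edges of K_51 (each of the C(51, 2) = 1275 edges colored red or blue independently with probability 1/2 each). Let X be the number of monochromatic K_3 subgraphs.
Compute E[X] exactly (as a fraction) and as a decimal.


Let X = Σ_S X_S over the C(51, 3) = 20825 subsets S of size 3, where X_S = 1 if the K_3 on S is monochromatic.
For a fixed S, the K_3 on S has C(3, 2) = 3 edges. P[all 3 edges red] = (1/2)^3, and likewise for blue, so P[monochromatic] = 2·(1/2)^3 = 2^{1 − 3} = 1/4.
By linearity of expectation: E[X] = C(51, 3) · 2^{1 − 3} = 20825 · 1/4 = 20825/4.
Numerically: E[X] ≈ 5206.250.

E[X] = C(51,3)·2^(1−C(3,2)) = 20825/4 ≈ 5206.250.


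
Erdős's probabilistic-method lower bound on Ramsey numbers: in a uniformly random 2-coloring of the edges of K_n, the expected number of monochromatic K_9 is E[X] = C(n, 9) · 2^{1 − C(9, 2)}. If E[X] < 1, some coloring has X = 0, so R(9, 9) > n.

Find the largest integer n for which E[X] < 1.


We need C(n, 9) · 2^{1 − 36} < 1, i.e. C(n, 9) < 2^{36 − 1} = 34359738368.
Check values of n near the boundary:
  n = 60: C(60, 9) = 14783142660; 14783142660 < 34359738368? YES
  n = 61: C(61, 9) = 17341763505; 17341763505 < 34359738368? YES
  n = 62: C(62, 9) = 20286591270; 20286591270 < 34359738368? YES
  n = 63: C(63, 9) = 23667689815; 23667689815 < 34359738368? YES
  n = 64: C(64, 9) = 27540584512; 27540584512 < 34359738368? YES
  n = 65: C(65, 9) = 31966749880; 31966749880 < 34359738368? YES
  n = 66: C(66, 9) = 37014131440; 37014131440 < 34359738368? NO
  n = 67: C(67, 9) = 42757703560; 42757703560 < 34359738368? NO
  n = 68: C(68, 9) = 49280065120; 49280065120 < 34359738368? NO
The largest n with C(n, 9) < 34359738368 is n = 65 (where E[X] = 3995843735/4294967296 ≈ 0.9303549). Hence R(9, 9) > 65, i.e. R(9, 9) ≥ 66.

Largest n = 65; hence R(9, 9) > 65.


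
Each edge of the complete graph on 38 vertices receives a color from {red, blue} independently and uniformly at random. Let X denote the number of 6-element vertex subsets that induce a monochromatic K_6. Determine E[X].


Let X = Σ_S X_S over the C(38, 6) = 2760681 subsets S of size 6, where X_S = 1 if the K_6 on S is monochromatic.
For a fixed S, the K_6 on S has C(6, 2) = 15 edges. P[all 15 edges red] = (1/2)^15, and likewise for blue, so P[monochromatic] = 2·(1/2)^15 = 2^{1 − 15} = 1/16384.
By linearity of expectation: E[X] = C(38, 6) · 2^{1 − 15} = 2760681 · 1/16384 = 2760681/16384.
Numerically: E[X] ≈ 168.4986.

E[X] = C(38,6)·2^(1−C(6,2)) = 2760681/16384 ≈ 168.4986.


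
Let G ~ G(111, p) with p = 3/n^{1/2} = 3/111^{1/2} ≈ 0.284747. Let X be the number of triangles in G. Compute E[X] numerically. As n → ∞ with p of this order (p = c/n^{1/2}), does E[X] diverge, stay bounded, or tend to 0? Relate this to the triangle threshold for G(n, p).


Number of potential triangles: C(111, 3) = 221815.
Each occurs with probability p³ ≈ (0.284747)³ ≈ 2.30876269e-02.
By linearity: E[X] = C(111, 3)·p³ ≈ 221815 · 2.30876269e-02 ≈ 5121.181966.
Since α = 1/2 < 1, p = c/n^{1/2} ≫ 1/n is above the triangle threshold p ~ 1/n. Asymptotically E[X] ~ (c³/6)·n^{3(1−α)} = (3³/6)·n^{1.5} → ∞; triangles are abundant w.h.p.

E[X] ≈ 5121.181966; in regime p = Θ(1/n^{1/2}) E[X] diverges (above the triangle threshold p ~ 1/n).


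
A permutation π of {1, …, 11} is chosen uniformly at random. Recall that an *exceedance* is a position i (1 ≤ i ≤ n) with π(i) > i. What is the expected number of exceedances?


Write X = Σ_{i=1}^{11} X_i, where X_i = 1_{π(i) > i}.
For each fixed i, π(i) is uniform over {1, …, 11} (marginal of a uniform permutation), so P[π(i) > i] = (n − i)/n. Summing: Σ_{i=1}^{11} (n − i)/n = (0 + 1 + … + 10)/11 = 11(11 − 1)/(2·11) = (11 − 1)/2.
Hence E[X] = Σ_{i=1}^{11} (11 − i)/11 = 5 ≈ 5.00000.

E[X] = 5 = 5.00000.


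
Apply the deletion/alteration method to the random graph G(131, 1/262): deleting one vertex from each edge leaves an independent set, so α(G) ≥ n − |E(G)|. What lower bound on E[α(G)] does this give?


E[|E(G)|] = C(131, 2)·p = 8515 · (1/262) = 65/2.
E[α(G)] ≥ n − E[|E(G)|] = 131 − 65/2 = 197/2.
Numerically: ≈ 98.5000.
(This is only a lower bound; the true E[α(G)] may be larger.)

E[α(G)] ≥ 197/2 ≈ 98.5000.


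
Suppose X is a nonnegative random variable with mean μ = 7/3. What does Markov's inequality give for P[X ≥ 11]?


μ = E[X] = 7/3, a = 11.
Markov: P[X ≥ 11] ≤ μ/a = (7/3)/11 = 7/33.
Numerically: ≈ 0.21212.
(Since a = 11 > μ = 2.33333, the bound 7/33 is < 1 and informative.)

P[X ≥ 11] ≤ 7/33 ≈ 0.21212.


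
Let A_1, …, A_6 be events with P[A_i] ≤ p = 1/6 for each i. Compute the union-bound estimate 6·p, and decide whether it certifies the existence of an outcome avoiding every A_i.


Union bound: P[∪_{i=1}^{6} A_i] ≤ Σ_i P[A_i] ≤ 6·p = 6·(1/6) = 1.
Numerically: 1 ≈ 1.0000000.
Is 1 < 1? NO.
Since the bound 1 is ≥ 1, the union bound is uninformative here; it does NOT by itself certify existence.

6·p = 1 ≈ 1.0000000; existence NOT certified by the union bound.


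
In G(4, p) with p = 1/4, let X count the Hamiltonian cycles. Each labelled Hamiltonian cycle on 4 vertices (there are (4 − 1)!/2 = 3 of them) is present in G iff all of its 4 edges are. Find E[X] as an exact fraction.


K_4 has (4 − 1)!/2 = 3 labelled Hamiltonian cycles.
For each such Hamiltonian cycle H, let X_H = 1 if all 4 edges of H are present in G. Then P[X_H = 1] = p^{4} = (1/4)^{4} = 1/256.
By linearity of expectation: E[X] = Σ_H E[X_H] = 3 · p^{4} = 3 · 1/256 = 3/256.
Numerically: E[X] ≈ 0.0117188.

E[X] = 3 · (1/4)^{4} = 3/256 ≈ 0.0117188.


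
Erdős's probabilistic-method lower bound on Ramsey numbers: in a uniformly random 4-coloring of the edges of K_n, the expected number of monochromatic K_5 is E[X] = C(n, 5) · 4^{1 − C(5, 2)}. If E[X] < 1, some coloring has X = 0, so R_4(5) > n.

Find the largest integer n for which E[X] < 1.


We need C(n, 5) · 4^{1 − 10} < 1, i.e. C(n, 5) < 4^{10 − 1} = 262144.
Check values of n near the boundary:
  n = 29: C(29, 5) = 118755; 118755 < 262144? YES
  n = 30: C(30, 5) = 142506; 142506 < 262144? YES
  n = 31: C(31, 5) = 169911; 169911 < 262144? YES
  n = 32: C(32, 5) = 201376; 201376 < 262144? YES
  n = 33: C(33, 5) = 237336; 237336 < 262144? YES
  n = 34: C(34, 5) = 278256; 278256 < 262144? NO
  n = 35: C(35, 5) = 324632; 324632 < 262144? NO
  n = 36: C(36, 5) = 376992; 376992 < 262144? NO
The largest n with C(n, 5) < 262144 is n = 33 (where E[X] = 29667/32768 ≈ 0.905365). Hence R_4(5) > 33, i.e. R_4(5) ≥ 34.

Largest n = 33; hence R_4(5) > 33.


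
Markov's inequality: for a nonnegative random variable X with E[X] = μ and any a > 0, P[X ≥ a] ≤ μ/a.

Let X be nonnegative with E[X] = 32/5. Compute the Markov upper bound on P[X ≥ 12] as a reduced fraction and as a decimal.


μ = E[X] = 32/5, a = 12.
Markov: P[X ≥ 12] ≤ μ/a = (32/5)/12 = 8/15.
Numerically: ≈ 0.5333.
(Since a = 12 > μ = 6.4000, the bound 8/15 is < 1 and informative.)

P[X ≥ 12] ≤ 8/15 ≈ 0.5333.


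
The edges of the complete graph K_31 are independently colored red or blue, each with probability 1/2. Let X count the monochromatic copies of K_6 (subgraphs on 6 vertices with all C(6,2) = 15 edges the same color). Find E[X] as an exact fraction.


Let X = Σ_S X_S over the C(31, 6) = 736281 subsets S of size 6, where X_S = 1 if the K_6 on S is monochromatic.
For a fixed S, the K_6 on S has C(6, 2) = 15 edges. P[all 15 edges red] = (1/2)^15, and likewise for blue, so P[monochromatic] = 2·(1/2)^15 = 2^{1 − 15} = 1/16384.
Summing: E[X] = C(31, 6) · 2^{1 − 15} = 736281 · 1/16384 = 736281/16384.
Numerically: E[X] ≈ 44.9390.

E[X] = C(31,6)·2^(1−C(6,2)) = 736281/16384 ≈ 44.9390.


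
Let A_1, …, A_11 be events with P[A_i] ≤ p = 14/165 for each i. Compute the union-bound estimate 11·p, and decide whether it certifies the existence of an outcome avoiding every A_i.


Union bound: P[∪_{i=1}^{11} A_i] ≤ Σ_i P[A_i] ≤ 11·p = 11·(14/165) = 14/15.
Numerically: 14/15 ≈ 0.933.
Is 14/15 < 1? YES.
Since P[∪ A_i] ≤ 14/15 < 1, the complement has P[∩ A_i^c] ≥ 1 − 14/15 = 1/15 > 0, so some outcome avoids every A_i.

11·p = 14/15 ≈ 0.933; existence CERTIFIED by the union bound.


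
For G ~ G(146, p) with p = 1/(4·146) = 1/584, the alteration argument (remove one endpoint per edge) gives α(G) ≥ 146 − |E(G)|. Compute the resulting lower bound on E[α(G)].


E[|E(G)|] = C(146, 2)·p = 10585 · (1/584) = 145/8.
E[α(G)] ≥ n − E[|E(G)|] = 146 − 145/8 = 1023/8.
Numerically: ≈ 127.875.
(This is only a lower bound; the true E[α(G)] may be larger.)

E[α(G)] ≥ 1023/8 ≈ 127.875.


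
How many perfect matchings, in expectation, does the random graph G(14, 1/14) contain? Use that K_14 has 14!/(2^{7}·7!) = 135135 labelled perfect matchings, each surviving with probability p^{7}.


K_14 has 14!/(2^{7}·7!) = 135135 labelled perfect matchings.
For each such perfect matching H, let X_H = 1 if all 7 edges of H are present in G. Then P[X_H = 1] = p^{7} = (1/14)^{7} = 1/105413504.
Summing the indicators: E[X] = Σ_H E[X_H] = 135135 · p^{7} = 135135 · 1/105413504 = 19305/15059072.
Numerically: E[X] ≈ 0.00128195.

E[X] = 135135 · (1/14)^{7} = 19305/15059072 ≈ 0.00128195.


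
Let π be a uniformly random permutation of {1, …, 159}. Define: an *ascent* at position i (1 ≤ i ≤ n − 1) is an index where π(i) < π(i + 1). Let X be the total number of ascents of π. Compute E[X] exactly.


Write X = Σ X_I over i = 1, …, 158, with X_I the indicator of one ascent.
There are 158 indicators.
For each fixed i, the pair (π(i), π(i+1)) is a uniformly random ordered pair of distinct values from {1, …, 159}; by symmetry P[π(i) < π(i+1)] = 1/2.
By linearity: E[X] = 158 · (1/2) = (159 − 1) · (1/2) = 79 ≈ 79.00000.

E[X] = 79 = 79.00000.


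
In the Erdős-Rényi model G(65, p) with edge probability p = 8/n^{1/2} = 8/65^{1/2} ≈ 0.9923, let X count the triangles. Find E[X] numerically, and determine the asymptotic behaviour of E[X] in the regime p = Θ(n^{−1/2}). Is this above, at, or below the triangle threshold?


Number of potential triangles: C(65, 3) = 43680.
Each occurs with probability p³ ≈ (0.9923)³ ≈ 9.770121e-01.
By linearity: E[X] = C(65, 3)·p³ ≈ 43680 · 9.770121e-01 ≈ 42675.8869.
Since α = 1/2 < 1, p = c/n^{1/2} ≫ 1/n is above the triangle threshold p ~ 1/n. Asymptotically E[X] ~ (c³/6)·n^{3(1−α)} = (8³/6)·n^{1.5} → ∞; triangles are abundant w.h.p.

E[X] ≈ 42675.8869; in regime p = Θ(1/n^{1/2}) E[X] diverges (above the triangle threshold p ~ 1/n).


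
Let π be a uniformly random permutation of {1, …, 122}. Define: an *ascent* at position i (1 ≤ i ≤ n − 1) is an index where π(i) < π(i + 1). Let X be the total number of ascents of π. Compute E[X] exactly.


Write X = Σ X_I over i = 1, …, 121, with X_I the indicator of one ascent.
There are 121 indicators.
For each fixed i, the pair (π(i), π(i+1)) is a uniformly random ordered pair of distinct values from {1, …, 122}; by symmetry P[π(i) < π(i+1)] = 1/2.
By linearity: E[X] = 121 · (1/2) = (122 − 1) · (1/2) = 121/2 ≈ 60.5000.

E[X] = 121/2 = 60.5000.


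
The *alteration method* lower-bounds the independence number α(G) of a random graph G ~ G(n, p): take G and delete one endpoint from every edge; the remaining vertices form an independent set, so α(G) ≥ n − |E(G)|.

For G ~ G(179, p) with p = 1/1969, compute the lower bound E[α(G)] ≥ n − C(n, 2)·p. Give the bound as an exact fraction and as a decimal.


E[|E(G)|] = C(179, 2)·p = 15931 · (1/1969) = 89/11.
E[α(G)] ≥ n − E[|E(G)|] = 179 − 89/11 = 1880/11.
Numerically: ≈ 170.9091.
(This is only a lower bound; the true E[α(G)] may be larger.)

E[α(G)] ≥ 1880/11 ≈ 170.9091.


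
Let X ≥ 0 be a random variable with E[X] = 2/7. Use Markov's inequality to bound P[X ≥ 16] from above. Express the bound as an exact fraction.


μ = E[X] = 2/7, a = 16.
Markov: P[X ≥ 16] ≤ μ/a = (2/7)/16 = 1/56.
Numerically: ≈ 0.0179.
(Since a = 16 > μ = 0.2857, the bound 1/56 is < 1 and informative.)

P[X ≥ 16] ≤ 1/56 ≈ 0.0179.


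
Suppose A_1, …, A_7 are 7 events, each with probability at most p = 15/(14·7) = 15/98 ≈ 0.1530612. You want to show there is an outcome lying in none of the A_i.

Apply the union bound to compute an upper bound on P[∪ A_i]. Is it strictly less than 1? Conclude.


Union bound: P[∪_{i=1}^{7} A_i] ≤ Σ_i P[A_i] ≤ 7·p = 7·(15/98) = 15/14.
Numerically: 15/14 ≈ 1.0714286.
Is 15/14 < 1? NO.
Since the bound 15/14 is ≥ 1, the union bound is uninformative here; it does NOT by itself certify existence.

7·p = 15/14 ≈ 1.0714286; existence NOT certified by the union bound.


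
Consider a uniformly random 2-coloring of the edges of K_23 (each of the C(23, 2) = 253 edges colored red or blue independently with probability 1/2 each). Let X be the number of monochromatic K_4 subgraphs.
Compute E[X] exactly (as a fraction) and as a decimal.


Let X = Σ_S X_S over the C(23, 4) = 8855 subsets S of size 4, where X_S = 1 if the K_4 on S is monochromatic.
For a fixed S, the K_4 on S has C(4, 2) = 6 edges. P[all 6 edges red] = (1/2)^6, and likewise for blue, so P[monochromatic] = 2·(1/2)^6 = 2^{1 − 6} = 1/32.
By linearity of expectation: E[X] = C(23, 4) · 2^{1 − 6} = 8855 · 1/32 = 8855/32.
Numerically: E[X] ≈ 276.718750.

E[X] = C(23,4)·2^(1−C(4,2)) = 8855/32 ≈ 276.718750.


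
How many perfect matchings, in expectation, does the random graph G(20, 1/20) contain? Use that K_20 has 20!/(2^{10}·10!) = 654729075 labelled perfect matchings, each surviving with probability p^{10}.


K_20 has 20!/(2^{10}·10!) = 654729075 labelled perfect matchings.
For each such perfect matching H, let X_H = 1 if all 10 edges of H are present in G. Then P[X_H = 1] = p^{10} = (1/20)^{10} = 1/10240000000000.
By linearity of expectation: E[X] = Σ_H E[X_H] = 654729075 · p^{10} = 654729075 · 1/10240000000000 = 26189163/409600000000.
Numerically: E[X] ≈ 6.394e-05.

E[X] = 654729075 · (1/20)^{10} = 26189163/409600000000 ≈ 6.394e-05.


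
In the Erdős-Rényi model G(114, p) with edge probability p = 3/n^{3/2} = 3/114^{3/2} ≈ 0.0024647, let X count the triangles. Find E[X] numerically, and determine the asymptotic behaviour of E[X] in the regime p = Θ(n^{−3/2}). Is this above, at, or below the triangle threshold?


Number of potential triangles: C(114, 3) = 240464.
Each occurs with probability p³ ≈ (0.0024647)³ ≈ 1.4972418e-08.
By linearity: E[X] = C(114, 3)·p³ ≈ 240464 · 1.4972418e-08 ≈ 0.00360.
Since α = 3/2 > 1, p = c/n^{3/2} = o(1/n) is below the triangle threshold p ~ 1/n. Asymptotically E[X] ~ (c³/6)·n^{3(1−α)} = (3³/6)·n^{-1.5} → 0, so by Markov's inequality G has no triangles w.h.p.

E[X] ≈ 0.00360; in regime p = Θ(1/n^{3/2}) E[X] tends to 0 (below the triangle threshold p ~ 1/n).


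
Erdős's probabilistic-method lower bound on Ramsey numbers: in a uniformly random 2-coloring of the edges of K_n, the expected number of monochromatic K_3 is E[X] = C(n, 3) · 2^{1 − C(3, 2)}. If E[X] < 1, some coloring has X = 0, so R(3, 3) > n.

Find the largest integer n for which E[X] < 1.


We need C(n, 3) · 2^{1 − 3} < 1, i.e. C(n, 3) < 2^{3 − 1} = 4.
Check values of n near the boundary:
  n = 3: C(3, 3) = 1; 1 < 4? YES
  n = 4: C(4, 3) = 4; 4 < 4? NO
  n = 5: C(5, 3) = 10; 10 < 4? NO
The largest n with C(n, 3) < 4 is n = 3 (where E[X] = 1/4 ≈ 0.250000). Hence R(3, 3) > 3, i.e. R(3, 3) ≥ 4.

Largest n = 3; hence R(3, 3) > 3.


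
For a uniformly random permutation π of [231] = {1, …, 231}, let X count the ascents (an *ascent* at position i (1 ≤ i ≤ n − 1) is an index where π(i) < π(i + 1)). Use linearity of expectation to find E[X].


Write X = Σ X_I over i = 1, …, 230, with X_I the indicator of one ascent.
There are 230 indicators.
For each fixed i, the pair (π(i), π(i+1)) is a uniformly random ordered pair of distinct values from {1, …, 231}; by symmetry P[π(i) < π(i+1)] = 1/2.
By linearity: E[X] = 230 · (1/2) = (231 − 1) · (1/2) = 115 ≈ 115.00000.

E[X] = 115 = 115.00000.


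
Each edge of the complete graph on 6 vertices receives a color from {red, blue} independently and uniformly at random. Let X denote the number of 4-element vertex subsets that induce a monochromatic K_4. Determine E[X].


Let X = Σ_S X_S over the C(6, 4) = 15 subsets S of size 4, where X_S = 1 if the K_4 on S is monochromatic.
For a fixed S, the K_4 on S has C(4, 2) = 6 edges. P[all 6 edges red] = (1/2)^6, and likewise for blue, so P[monochromatic] = 2·(1/2)^6 = 2^{1 − 6} = 1/32.
By linearity: E[X] = C(6, 4) · 2^{1 − 6} = 15 · 1/32 = 15/32.
Numerically: E[X] ≈ 0.46875.

E[X] = C(6,4)·2^(1−C(4,2)) = 15/32 ≈ 0.46875.


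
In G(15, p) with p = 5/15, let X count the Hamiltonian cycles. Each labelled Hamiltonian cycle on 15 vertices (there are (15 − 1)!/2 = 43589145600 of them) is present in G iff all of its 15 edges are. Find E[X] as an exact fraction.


K_15 has (15 − 1)!/2 = 43589145600 labelled Hamiltonian cycles.
For each such Hamiltonian cycle H, let X_H = 1 if all 15 edges of H are present in G. Then P[X_H = 1] = p^{15} = (1/3)^{15} = 1/14348907.
Summing the indicators: E[X] = Σ_H E[X_H] = 43589145600 · p^{15} = 43589145600 · 1/14348907 = 179379200/59049.
Numerically: E[X] ≈ 3037.8.

E[X] = 43589145600 · (1/3)^{15} = 179379200/59049 ≈ 3037.8.


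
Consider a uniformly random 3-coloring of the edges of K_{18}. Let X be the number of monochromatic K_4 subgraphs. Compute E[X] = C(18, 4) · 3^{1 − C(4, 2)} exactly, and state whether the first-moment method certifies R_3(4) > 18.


E[X] = C(18, 4) · 3^{1 − 6} = 3060 · 3^{−5} = 3060/243.
As a reduced fraction: E[X] = 340/27 ≈ 12.5925926.
Is E[X] < 1? NO.
Since E[X] ≥ 1, the first-moment bound is inconclusive at n = 18; it does NOT by itself certify R_3(4) > 18.

E[X] = 340/27 ≈ 12.5925926; E[X] ≥ 1; first-moment method inconclusive here.


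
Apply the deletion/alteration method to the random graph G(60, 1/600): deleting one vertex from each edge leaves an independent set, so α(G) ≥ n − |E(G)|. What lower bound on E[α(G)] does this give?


E[|E(G)|] = C(60, 2)·p = 1770 · (1/600) = 59/20.
E[α(G)] ≥ n − E[|E(G)|] = 60 − 59/20 = 1141/20.
Numerically: ≈ 57.05000.
(This is only a lower bound; the true E[α(G)] may be larger.)

E[α(G)] ≥ 1141/20 ≈ 57.05000.
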